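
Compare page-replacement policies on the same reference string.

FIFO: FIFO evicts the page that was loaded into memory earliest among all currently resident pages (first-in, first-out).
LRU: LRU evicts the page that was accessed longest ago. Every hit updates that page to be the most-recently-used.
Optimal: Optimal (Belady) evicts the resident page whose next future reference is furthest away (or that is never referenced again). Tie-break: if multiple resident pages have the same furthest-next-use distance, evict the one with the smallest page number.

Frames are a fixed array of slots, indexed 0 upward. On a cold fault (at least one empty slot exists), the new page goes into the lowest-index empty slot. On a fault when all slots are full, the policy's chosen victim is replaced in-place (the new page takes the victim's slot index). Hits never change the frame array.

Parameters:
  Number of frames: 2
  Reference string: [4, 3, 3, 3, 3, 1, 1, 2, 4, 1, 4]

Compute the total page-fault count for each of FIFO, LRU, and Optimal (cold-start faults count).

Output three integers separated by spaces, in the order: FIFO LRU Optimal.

Answer: 6 6 5

Derivation:
--- FIFO ---
  step 0: ref 4 -> FAULT, frames=[4,-] (faults so far: 1)
  step 1: ref 3 -> FAULT, frames=[4,3] (faults so far: 2)
  step 2: ref 3 -> HIT, frames=[4,3] (faults so far: 2)
  step 3: ref 3 -> HIT, frames=[4,3] (faults so far: 2)
  step 4: ref 3 -> HIT, frames=[4,3] (faults so far: 2)
  step 5: ref 1 -> FAULT, evict 4, frames=[1,3] (faults so far: 3)
  step 6: ref 1 -> HIT, frames=[1,3] (faults so far: 3)
  step 7: ref 2 -> FAULT, evict 3, frames=[1,2] (faults so far: 4)
  step 8: ref 4 -> FAULT, evict 1, frames=[4,2] (faults so far: 5)
  step 9: ref 1 -> FAULT, evict 2, frames=[4,1] (faults so far: 6)
  step 10: ref 4 -> HIT, frames=[4,1] (faults so far: 6)
  FIFO total faults: 6
--- LRU ---
  step 0: ref 4 -> FAULT, frames=[4,-] (faults so far: 1)
  step 1: ref 3 -> FAULT, frames=[4,3] (faults so far: 2)
  step 2: ref 3 -> HIT, frames=[4,3] (faults so far: 2)
  step 3: ref 3 -> HIT, frames=[4,3] (faults so far: 2)
  step 4: ref 3 -> HIT, frames=[4,3] (faults so far: 2)
  step 5: ref 1 -> FAULT, evict 4, frames=[1,3] (faults so far: 3)
  step 6: ref 1 -> HIT, frames=[1,3] (faults so far: 3)
  step 7: ref 2 -> FAULT, evict 3, frames=[1,2] (faults so far: 4)
  step 8: ref 4 -> FAULT, evict 1, frames=[4,2] (faults so far: 5)
  step 9: ref 1 -> FAULT, evict 2, frames=[4,1] (faults so far: 6)
  step 10: ref 4 -> HIT, frames=[4,1] (faults so far: 6)
  LRU total faults: 6
--- Optimal ---
  step 0: ref 4 -> FAULT, frames=[4,-] (faults so far: 1)
  step 1: ref 3 -> FAULT, frames=[4,3] (faults so far: 2)
  step 2: ref 3 -> HIT, frames=[4,3] (faults so far: 2)
  step 3: ref 3 -> HIT, frames=[4,3] (faults so far: 2)
  step 4: ref 3 -> HIT, frames=[4,3] (faults so far: 2)
  step 5: ref 1 -> FAULT, evict 3, frames=[4,1] (faults so far: 3)
  step 6: ref 1 -> HIT, frames=[4,1] (faults so far: 3)
  step 7: ref 2 -> FAULT, evict 1, frames=[4,2] (faults so far: 4)
  step 8: ref 4 -> HIT, frames=[4,2] (faults so far: 4)
  step 9: ref 1 -> FAULT, evict 2, frames=[4,1] (faults so far: 5)
  step 10: ref 4 -> HIT, frames=[4,1] (faults so far: 5)
  Optimal total faults: 5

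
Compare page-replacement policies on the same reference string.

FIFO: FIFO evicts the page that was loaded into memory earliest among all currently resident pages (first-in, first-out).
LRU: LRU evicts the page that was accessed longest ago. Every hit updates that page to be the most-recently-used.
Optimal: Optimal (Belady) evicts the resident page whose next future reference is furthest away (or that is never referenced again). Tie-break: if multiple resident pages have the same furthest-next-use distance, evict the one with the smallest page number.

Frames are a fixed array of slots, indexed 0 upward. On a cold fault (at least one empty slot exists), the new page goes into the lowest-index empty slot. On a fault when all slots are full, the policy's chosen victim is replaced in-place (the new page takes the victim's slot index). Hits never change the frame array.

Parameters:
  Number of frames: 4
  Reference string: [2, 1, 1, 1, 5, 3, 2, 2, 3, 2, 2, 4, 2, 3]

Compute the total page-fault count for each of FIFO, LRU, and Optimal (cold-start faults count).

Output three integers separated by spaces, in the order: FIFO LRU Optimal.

Answer: 6 5 5

Derivation:
--- FIFO ---
  step 0: ref 2 -> FAULT, frames=[2,-,-,-] (faults so far: 1)
  step 1: ref 1 -> FAULT, frames=[2,1,-,-] (faults so far: 2)
  step 2: ref 1 -> HIT, frames=[2,1,-,-] (faults so far: 2)
  step 3: ref 1 -> HIT, frames=[2,1,-,-] (faults so far: 2)
  step 4: ref 5 -> FAULT, frames=[2,1,5,-] (faults so far: 3)
  step 5: ref 3 -> FAULT, frames=[2,1,5,3] (faults so far: 4)
  step 6: ref 2 -> HIT, frames=[2,1,5,3] (faults so far: 4)
  step 7: ref 2 -> HIT, frames=[2,1,5,3] (faults so far: 4)
  step 8: ref 3 -> HIT, frames=[2,1,5,3] (faults so far: 4)
  step 9: ref 2 -> HIT, frames=[2,1,5,3] (faults so far: 4)
  step 10: ref 2 -> HIT, frames=[2,1,5,3] (faults so far: 4)
  step 11: ref 4 -> FAULT, evict 2, frames=[4,1,5,3] (faults so far: 5)
  step 12: ref 2 -> FAULT, evict 1, frames=[4,2,5,3] (faults so far: 6)
  step 13: ref 3 -> HIT, frames=[4,2,5,3] (faults so far: 6)
  FIFO total faults: 6
--- LRU ---
  step 0: ref 2 -> FAULT, frames=[2,-,-,-] (faults so far: 1)
  step 1: ref 1 -> FAULT, frames=[2,1,-,-] (faults so far: 2)
  step 2: ref 1 -> HIT, frames=[2,1,-,-] (faults so far: 2)
  step 3: ref 1 -> HIT, frames=[2,1,-,-] (faults so far: 2)
  step 4: ref 5 -> FAULT, frames=[2,1,5,-] (faults so far: 3)
  step 5: ref 3 -> FAULT, frames=[2,1,5,3] (faults so far: 4)
  step 6: ref 2 -> HIT, frames=[2,1,5,3] (faults so far: 4)
  step 7: ref 2 -> HIT, frames=[2,1,5,3] (faults so far: 4)
  step 8: ref 3 -> HIT, frames=[2,1,5,3] (faults so far: 4)
  step 9: ref 2 -> HIT, frames=[2,1,5,3] (faults so far: 4)
  step 10: ref 2 -> HIT, frames=[2,1,5,3] (faults so far: 4)
  step 11: ref 4 -> FAULT, evict 1, frames=[2,4,5,3] (faults so far: 5)
  step 12: ref 2 -> HIT, frames=[2,4,5,3] (faults so far: 5)
  step 13: ref 3 -> HIT, frames=[2,4,5,3] (faults so far: 5)
  LRU total faults: 5
--- Optimal ---
  step 0: ref 2 -> FAULT, frames=[2,-,-,-] (faults so far: 1)
  step 1: ref 1 -> FAULT, frames=[2,1,-,-] (faults so far: 2)
  step 2: ref 1 -> HIT, frames=[2,1,-,-] (faults so far: 2)
  step 3: ref 1 -> HIT, frames=[2,1,-,-] (faults so far: 2)
  step 4: ref 5 -> FAULT, frames=[2,1,5,-] (faults so far: 3)
  step 5: ref 3 -> FAULT, frames=[2,1,5,3] (faults so far: 4)
  step 6: ref 2 -> HIT, frames=[2,1,5,3] (faults so far: 4)
  step 7: ref 2 -> HIT, frames=[2,1,5,3] (faults so far: 4)
  step 8: ref 3 -> HIT, frames=[2,1,5,3] (faults so far: 4)
  step 9: ref 2 -> HIT, frames=[2,1,5,3] (faults so far: 4)
  step 10: ref 2 -> HIT, frames=[2,1,5,3] (faults so far: 4)
  step 11: ref 4 -> FAULT, evict 1, frames=[2,4,5,3] (faults so far: 5)
  step 12: ref 2 -> HIT, frames=[2,4,5,3] (faults so far: 5)
  step 13: ref 3 -> HIT, frames=[2,4,5,3] (faults so far: 5)
  Optimal total faults: 5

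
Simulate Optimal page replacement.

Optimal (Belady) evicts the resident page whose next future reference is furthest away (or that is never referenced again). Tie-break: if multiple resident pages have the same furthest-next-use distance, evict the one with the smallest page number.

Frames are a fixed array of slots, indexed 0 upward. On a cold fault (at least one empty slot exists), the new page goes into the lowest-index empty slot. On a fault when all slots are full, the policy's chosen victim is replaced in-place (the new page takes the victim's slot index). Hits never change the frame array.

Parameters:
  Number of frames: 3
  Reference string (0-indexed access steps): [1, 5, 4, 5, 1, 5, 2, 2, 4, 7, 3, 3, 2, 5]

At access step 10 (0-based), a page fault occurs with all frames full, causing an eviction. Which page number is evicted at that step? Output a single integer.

Step 0: ref 1 -> FAULT, frames=[1,-,-]
Step 1: ref 5 -> FAULT, frames=[1,5,-]
Step 2: ref 4 -> FAULT, frames=[1,5,4]
Step 3: ref 5 -> HIT, frames=[1,5,4]
Step 4: ref 1 -> HIT, frames=[1,5,4]
Step 5: ref 5 -> HIT, frames=[1,5,4]
Step 6: ref 2 -> FAULT, evict 1, frames=[2,5,4]
Step 7: ref 2 -> HIT, frames=[2,5,4]
Step 8: ref 4 -> HIT, frames=[2,5,4]
Step 9: ref 7 -> FAULT, evict 4, frames=[2,5,7]
Step 10: ref 3 -> FAULT, evict 7, frames=[2,5,3]
At step 10: evicted page 7

Answer: 7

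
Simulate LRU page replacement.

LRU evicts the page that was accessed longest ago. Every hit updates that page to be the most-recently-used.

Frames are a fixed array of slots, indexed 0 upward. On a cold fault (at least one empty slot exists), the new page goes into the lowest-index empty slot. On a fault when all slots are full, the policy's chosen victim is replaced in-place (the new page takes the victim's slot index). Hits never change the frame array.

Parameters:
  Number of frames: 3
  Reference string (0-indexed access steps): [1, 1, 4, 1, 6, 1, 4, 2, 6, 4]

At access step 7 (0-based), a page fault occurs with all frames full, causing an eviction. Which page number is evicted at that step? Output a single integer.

Step 0: ref 1 -> FAULT, frames=[1,-,-]
Step 1: ref 1 -> HIT, frames=[1,-,-]
Step 2: ref 4 -> FAULT, frames=[1,4,-]
Step 3: ref 1 -> HIT, frames=[1,4,-]
Step 4: ref 6 -> FAULT, frames=[1,4,6]
Step 5: ref 1 -> HIT, frames=[1,4,6]
Step 6: ref 4 -> HIT, frames=[1,4,6]
Step 7: ref 2 -> FAULT, evict 6, frames=[1,4,2]
At step 7: evicted page 6

Answer: 6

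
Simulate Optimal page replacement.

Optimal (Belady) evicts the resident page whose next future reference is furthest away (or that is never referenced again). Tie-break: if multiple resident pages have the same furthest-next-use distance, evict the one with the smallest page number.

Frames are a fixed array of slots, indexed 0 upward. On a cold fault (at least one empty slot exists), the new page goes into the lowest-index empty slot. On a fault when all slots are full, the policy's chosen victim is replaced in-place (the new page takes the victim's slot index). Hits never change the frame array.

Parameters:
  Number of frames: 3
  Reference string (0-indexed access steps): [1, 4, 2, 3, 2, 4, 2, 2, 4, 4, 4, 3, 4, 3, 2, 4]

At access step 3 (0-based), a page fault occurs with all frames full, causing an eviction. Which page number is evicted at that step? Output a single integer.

Step 0: ref 1 -> FAULT, frames=[1,-,-]
Step 1: ref 4 -> FAULT, frames=[1,4,-]
Step 2: ref 2 -> FAULT, frames=[1,4,2]
Step 3: ref 3 -> FAULT, evict 1, frames=[3,4,2]
At step 3: evicted page 1

Answer: 1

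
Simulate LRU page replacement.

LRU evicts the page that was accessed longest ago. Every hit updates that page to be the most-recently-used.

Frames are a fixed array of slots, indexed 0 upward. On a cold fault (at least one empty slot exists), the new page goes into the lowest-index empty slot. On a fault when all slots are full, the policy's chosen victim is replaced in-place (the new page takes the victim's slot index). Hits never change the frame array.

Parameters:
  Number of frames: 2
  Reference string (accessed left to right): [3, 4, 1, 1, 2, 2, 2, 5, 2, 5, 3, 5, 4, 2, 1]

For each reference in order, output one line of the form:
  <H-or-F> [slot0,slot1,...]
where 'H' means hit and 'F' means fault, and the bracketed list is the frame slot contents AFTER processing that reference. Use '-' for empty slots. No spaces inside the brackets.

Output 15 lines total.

F [3,-]
F [3,4]
F [1,4]
H [1,4]
F [1,2]
H [1,2]
H [1,2]
F [5,2]
H [5,2]
H [5,2]
F [5,3]
H [5,3]
F [5,4]
F [2,4]
F [2,1]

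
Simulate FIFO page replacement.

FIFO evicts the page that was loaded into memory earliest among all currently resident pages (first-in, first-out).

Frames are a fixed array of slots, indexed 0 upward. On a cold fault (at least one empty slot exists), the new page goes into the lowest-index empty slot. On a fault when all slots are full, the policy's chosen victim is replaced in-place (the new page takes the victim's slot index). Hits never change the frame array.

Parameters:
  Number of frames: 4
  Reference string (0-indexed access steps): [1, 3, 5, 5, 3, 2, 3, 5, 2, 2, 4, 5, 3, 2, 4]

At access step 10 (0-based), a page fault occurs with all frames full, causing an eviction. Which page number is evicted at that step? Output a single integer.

Step 0: ref 1 -> FAULT, frames=[1,-,-,-]
Step 1: ref 3 -> FAULT, frames=[1,3,-,-]
Step 2: ref 5 -> FAULT, frames=[1,3,5,-]
Step 3: ref 5 -> HIT, frames=[1,3,5,-]
Step 4: ref 3 -> HIT, frames=[1,3,5,-]
Step 5: ref 2 -> FAULT, frames=[1,3,5,2]
Step 6: ref 3 -> HIT, frames=[1,3,5,2]
Step 7: ref 5 -> HIT, frames=[1,3,5,2]
Step 8: ref 2 -> HIT, frames=[1,3,5,2]
Step 9: ref 2 -> HIT, frames=[1,3,5,2]
Step 10: ref 4 -> FAULT, evict 1, frames=[4,3,5,2]
At step 10: evicted page 1

Answer: 1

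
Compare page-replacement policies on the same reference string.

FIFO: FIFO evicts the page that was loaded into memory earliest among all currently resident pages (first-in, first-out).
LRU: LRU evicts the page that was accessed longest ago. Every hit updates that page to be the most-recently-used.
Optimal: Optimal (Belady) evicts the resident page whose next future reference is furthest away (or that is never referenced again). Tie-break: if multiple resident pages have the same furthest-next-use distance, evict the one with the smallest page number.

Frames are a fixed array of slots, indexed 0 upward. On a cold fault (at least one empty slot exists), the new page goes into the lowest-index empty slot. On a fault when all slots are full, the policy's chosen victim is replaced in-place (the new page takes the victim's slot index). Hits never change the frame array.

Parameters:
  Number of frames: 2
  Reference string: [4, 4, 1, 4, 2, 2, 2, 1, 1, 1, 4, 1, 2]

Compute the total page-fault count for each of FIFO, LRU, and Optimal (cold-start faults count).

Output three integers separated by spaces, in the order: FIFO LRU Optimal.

--- FIFO ---
  step 0: ref 4 -> FAULT, frames=[4,-] (faults so far: 1)
  step 1: ref 4 -> HIT, frames=[4,-] (faults so far: 1)
  step 2: ref 1 -> FAULT, frames=[4,1] (faults so far: 2)
  step 3: ref 4 -> HIT, frames=[4,1] (faults so far: 2)
  step 4: ref 2 -> FAULT, evict 4, frames=[2,1] (faults so far: 3)
  step 5: ref 2 -> HIT, frames=[2,1] (faults so far: 3)
  step 6: ref 2 -> HIT, frames=[2,1] (faults so far: 3)
  step 7: ref 1 -> HIT, frames=[2,1] (faults so far: 3)
  step 8: ref 1 -> HIT, frames=[2,1] (faults so far: 3)
  step 9: ref 1 -> HIT, frames=[2,1] (faults so far: 3)
  step 10: ref 4 -> FAULT, evict 1, frames=[2,4] (faults so far: 4)
  step 11: ref 1 -> FAULT, evict 2, frames=[1,4] (faults so far: 5)
  step 12: ref 2 -> FAULT, evict 4, frames=[1,2] (faults so far: 6)
  FIFO total faults: 6
--- LRU ---
  step 0: ref 4 -> FAULT, frames=[4,-] (faults so far: 1)
  step 1: ref 4 -> HIT, frames=[4,-] (faults so far: 1)
  step 2: ref 1 -> FAULT, frames=[4,1] (faults so far: 2)
  step 3: ref 4 -> HIT, frames=[4,1] (faults so far: 2)
  step 4: ref 2 -> FAULT, evict 1, frames=[4,2] (faults so far: 3)
  step 5: ref 2 -> HIT, frames=[4,2] (faults so far: 3)
  step 6: ref 2 -> HIT, frames=[4,2] (faults so far: 3)
  step 7: ref 1 -> FAULT, evict 4, frames=[1,2] (faults so far: 4)
  step 8: ref 1 -> HIT, frames=[1,2] (faults so far: 4)
  step 9: ref 1 -> HIT, frames=[1,2] (faults so far: 4)
  step 10: ref 4 -> FAULT, evict 2, frames=[1,4] (faults so far: 5)
  step 11: ref 1 -> HIT, frames=[1,4] (faults so far: 5)
  step 12: ref 2 -> FAULT, evict 4, frames=[1,2] (faults so far: 6)
  LRU total faults: 6
--- Optimal ---
  step 0: ref 4 -> FAULT, frames=[4,-] (faults so far: 1)
  step 1: ref 4 -> HIT, frames=[4,-] (faults so far: 1)
  step 2: ref 1 -> FAULT, frames=[4,1] (faults so far: 2)
  step 3: ref 4 -> HIT, frames=[4,1] (faults so far: 2)
  step 4: ref 2 -> FAULT, evict 4, frames=[2,1] (faults so far: 3)
  step 5: ref 2 -> HIT, frames=[2,1] (faults so far: 3)
  step 6: ref 2 -> HIT, frames=[2,1] (faults so far: 3)
  step 7: ref 1 -> HIT, frames=[2,1] (faults so far: 3)
  step 8: ref 1 -> HIT, frames=[2,1] (faults so far: 3)
  step 9: ref 1 -> HIT, frames=[2,1] (faults so far: 3)
  step 10: ref 4 -> FAULT, evict 2, frames=[4,1] (faults so far: 4)
  step 11: ref 1 -> HIT, frames=[4,1] (faults so far: 4)
  step 12: ref 2 -> FAULT, evict 1, frames=[4,2] (faults so far: 5)
  Optimal total faults: 5

Answer: 6 6 5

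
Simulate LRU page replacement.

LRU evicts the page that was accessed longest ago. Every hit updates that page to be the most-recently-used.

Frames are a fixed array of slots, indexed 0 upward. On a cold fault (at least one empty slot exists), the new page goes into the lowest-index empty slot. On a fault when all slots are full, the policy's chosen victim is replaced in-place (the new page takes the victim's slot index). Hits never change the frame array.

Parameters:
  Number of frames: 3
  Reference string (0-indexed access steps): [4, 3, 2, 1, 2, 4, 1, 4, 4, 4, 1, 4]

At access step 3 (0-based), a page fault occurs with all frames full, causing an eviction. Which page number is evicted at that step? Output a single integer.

Answer: 4

Derivation:
Step 0: ref 4 -> FAULT, frames=[4,-,-]
Step 1: ref 3 -> FAULT, frames=[4,3,-]
Step 2: ref 2 -> FAULT, frames=[4,3,2]
Step 3: ref 1 -> FAULT, evict 4, frames=[1,3,2]
At step 3: evicted page 4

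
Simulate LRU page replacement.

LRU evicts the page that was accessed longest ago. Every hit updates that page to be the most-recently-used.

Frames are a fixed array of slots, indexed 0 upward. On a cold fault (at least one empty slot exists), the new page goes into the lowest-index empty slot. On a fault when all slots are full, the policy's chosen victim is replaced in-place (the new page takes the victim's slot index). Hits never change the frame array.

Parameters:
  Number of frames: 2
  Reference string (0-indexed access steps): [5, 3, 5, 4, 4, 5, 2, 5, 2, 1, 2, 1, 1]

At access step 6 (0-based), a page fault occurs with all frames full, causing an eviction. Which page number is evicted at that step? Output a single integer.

Answer: 4

Derivation:
Step 0: ref 5 -> FAULT, frames=[5,-]
Step 1: ref 3 -> FAULT, frames=[5,3]
Step 2: ref 5 -> HIT, frames=[5,3]
Step 3: ref 4 -> FAULT, evict 3, frames=[5,4]
Step 4: ref 4 -> HIT, frames=[5,4]
Step 5: ref 5 -> HIT, frames=[5,4]
Step 6: ref 2 -> FAULT, evict 4, frames=[5,2]
At step 6: evicted page 4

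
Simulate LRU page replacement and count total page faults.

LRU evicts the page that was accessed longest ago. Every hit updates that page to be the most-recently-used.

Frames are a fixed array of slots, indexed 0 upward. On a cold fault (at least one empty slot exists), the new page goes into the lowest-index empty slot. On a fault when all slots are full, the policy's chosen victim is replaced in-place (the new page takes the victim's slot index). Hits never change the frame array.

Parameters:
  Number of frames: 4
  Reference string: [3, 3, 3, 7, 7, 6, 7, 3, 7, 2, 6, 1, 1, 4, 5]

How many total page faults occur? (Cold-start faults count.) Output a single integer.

Step 0: ref 3 → FAULT, frames=[3,-,-,-]
Step 1: ref 3 → HIT, frames=[3,-,-,-]
Step 2: ref 3 → HIT, frames=[3,-,-,-]
Step 3: ref 7 → FAULT, frames=[3,7,-,-]
Step 4: ref 7 → HIT, frames=[3,7,-,-]
Step 5: ref 6 → FAULT, frames=[3,7,6,-]
Step 6: ref 7 → HIT, frames=[3,7,6,-]
Step 7: ref 3 → HIT, frames=[3,7,6,-]
Step 8: ref 7 → HIT, frames=[3,7,6,-]
Step 9: ref 2 → FAULT, frames=[3,7,6,2]
Step 10: ref 6 → HIT, frames=[3,7,6,2]
Step 11: ref 1 → FAULT (evict 3), frames=[1,7,6,2]
Step 12: ref 1 → HIT, frames=[1,7,6,2]
Step 13: ref 4 → FAULT (evict 7), frames=[1,4,6,2]
Step 14: ref 5 → FAULT (evict 2), frames=[1,4,6,5]
Total faults: 7

Answer: 7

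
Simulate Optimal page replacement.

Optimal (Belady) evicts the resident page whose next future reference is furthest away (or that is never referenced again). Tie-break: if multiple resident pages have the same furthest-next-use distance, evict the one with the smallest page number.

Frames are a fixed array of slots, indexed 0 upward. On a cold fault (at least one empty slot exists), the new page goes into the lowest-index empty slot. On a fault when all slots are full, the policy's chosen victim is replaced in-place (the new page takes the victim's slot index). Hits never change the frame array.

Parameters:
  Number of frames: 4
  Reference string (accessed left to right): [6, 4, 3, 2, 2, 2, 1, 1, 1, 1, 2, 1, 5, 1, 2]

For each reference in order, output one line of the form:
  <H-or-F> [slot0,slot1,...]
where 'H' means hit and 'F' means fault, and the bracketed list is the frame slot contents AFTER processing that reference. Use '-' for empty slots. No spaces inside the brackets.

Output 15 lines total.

F [6,-,-,-]
F [6,4,-,-]
F [6,4,3,-]
F [6,4,3,2]
H [6,4,3,2]
H [6,4,3,2]
F [6,4,1,2]
H [6,4,1,2]
H [6,4,1,2]
H [6,4,1,2]
H [6,4,1,2]
H [6,4,1,2]
F [6,5,1,2]
H [6,5,1,2]
H [6,5,1,2]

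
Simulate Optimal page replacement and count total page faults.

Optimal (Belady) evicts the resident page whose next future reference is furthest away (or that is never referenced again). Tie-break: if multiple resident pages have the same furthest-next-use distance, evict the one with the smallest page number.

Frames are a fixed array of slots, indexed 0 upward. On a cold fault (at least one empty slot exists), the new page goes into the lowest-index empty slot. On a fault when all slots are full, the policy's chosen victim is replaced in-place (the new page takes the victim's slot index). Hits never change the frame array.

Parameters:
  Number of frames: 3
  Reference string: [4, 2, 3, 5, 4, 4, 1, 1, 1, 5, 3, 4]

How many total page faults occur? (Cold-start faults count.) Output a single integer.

Step 0: ref 4 → FAULT, frames=[4,-,-]
Step 1: ref 2 → FAULT, frames=[4,2,-]
Step 2: ref 3 → FAULT, frames=[4,2,3]
Step 3: ref 5 → FAULT (evict 2), frames=[4,5,3]
Step 4: ref 4 → HIT, frames=[4,5,3]
Step 5: ref 4 → HIT, frames=[4,5,3]
Step 6: ref 1 → FAULT (evict 4), frames=[1,5,3]
Step 7: ref 1 → HIT, frames=[1,5,3]
Step 8: ref 1 → HIT, frames=[1,5,3]
Step 9: ref 5 → HIT, frames=[1,5,3]
Step 10: ref 3 → HIT, frames=[1,5,3]
Step 11: ref 4 → FAULT (evict 1), frames=[4,5,3]
Total faults: 6

Answer: 6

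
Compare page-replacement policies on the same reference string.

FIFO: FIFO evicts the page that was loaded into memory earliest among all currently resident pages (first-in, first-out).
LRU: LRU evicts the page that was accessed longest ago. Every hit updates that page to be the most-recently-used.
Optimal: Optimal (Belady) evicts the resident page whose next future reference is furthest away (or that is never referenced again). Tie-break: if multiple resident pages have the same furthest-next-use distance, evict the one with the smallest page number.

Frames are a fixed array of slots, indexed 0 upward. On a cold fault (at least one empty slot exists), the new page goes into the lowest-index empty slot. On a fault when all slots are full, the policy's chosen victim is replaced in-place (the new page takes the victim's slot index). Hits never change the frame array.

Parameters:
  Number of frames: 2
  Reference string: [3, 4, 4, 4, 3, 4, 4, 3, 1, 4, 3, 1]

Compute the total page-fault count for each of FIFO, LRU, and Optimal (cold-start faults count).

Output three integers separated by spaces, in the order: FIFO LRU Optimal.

Answer: 4 6 4

Derivation:
--- FIFO ---
  step 0: ref 3 -> FAULT, frames=[3,-] (faults so far: 1)
  step 1: ref 4 -> FAULT, frames=[3,4] (faults so far: 2)
  step 2: ref 4 -> HIT, frames=[3,4] (faults so far: 2)
  step 3: ref 4 -> HIT, frames=[3,4] (faults so far: 2)
  step 4: ref 3 -> HIT, frames=[3,4] (faults so far: 2)
  step 5: ref 4 -> HIT, frames=[3,4] (faults so far: 2)
  step 6: ref 4 -> HIT, frames=[3,4] (faults so far: 2)
  step 7: ref 3 -> HIT, frames=[3,4] (faults so far: 2)
  step 8: ref 1 -> FAULT, evict 3, frames=[1,4] (faults so far: 3)
  step 9: ref 4 -> HIT, frames=[1,4] (faults so far: 3)
  step 10: ref 3 -> FAULT, evict 4, frames=[1,3] (faults so far: 4)
  step 11: ref 1 -> HIT, frames=[1,3] (faults so far: 4)
  FIFO total faults: 4
--- LRU ---
  step 0: ref 3 -> FAULT, frames=[3,-] (faults so far: 1)
  step 1: ref 4 -> FAULT, frames=[3,4] (faults so far: 2)
  step 2: ref 4 -> HIT, frames=[3,4] (faults so far: 2)
  step 3: ref 4 -> HIT, frames=[3,4] (faults so far: 2)
  step 4: ref 3 -> HIT, frames=[3,4] (faults so far: 2)
  step 5: ref 4 -> HIT, frames=[3,4] (faults so far: 2)
  step 6: ref 4 -> HIT, frames=[3,4] (faults so far: 2)
  step 7: ref 3 -> HIT, frames=[3,4] (faults so far: 2)
  step 8: ref 1 -> FAULT, evict 4, frames=[3,1] (faults so far: 3)
  step 9: ref 4 -> FAULT, evict 3, frames=[4,1] (faults so far: 4)
  step 10: ref 3 -> FAULT, evict 1, frames=[4,3] (faults so far: 5)
  step 11: ref 1 -> FAULT, evict 4, frames=[1,3] (faults so far: 6)
  LRU total faults: 6
--- Optimal ---
  step 0: ref 3 -> FAULT, frames=[3,-] (faults so far: 1)
  step 1: ref 4 -> FAULT, frames=[3,4] (faults so far: 2)
  step 2: ref 4 -> HIT, frames=[3,4] (faults so far: 2)
  step 3: ref 4 -> HIT, frames=[3,4] (faults so far: 2)
  step 4: ref 3 -> HIT, frames=[3,4] (faults so far: 2)
  step 5: ref 4 -> HIT, frames=[3,4] (faults so far: 2)
  step 6: ref 4 -> HIT, frames=[3,4] (faults so far: 2)
  step 7: ref 3 -> HIT, frames=[3,4] (faults so far: 2)
  step 8: ref 1 -> FAULT, evict 3, frames=[1,4] (faults so far: 3)
  step 9: ref 4 -> HIT, frames=[1,4] (faults so far: 3)
  step 10: ref 3 -> FAULT, evict 4, frames=[1,3] (faults so far: 4)
  step 11: ref 1 -> HIT, frames=[1,3] (faults so far: 4)
  Optimal total faults: 4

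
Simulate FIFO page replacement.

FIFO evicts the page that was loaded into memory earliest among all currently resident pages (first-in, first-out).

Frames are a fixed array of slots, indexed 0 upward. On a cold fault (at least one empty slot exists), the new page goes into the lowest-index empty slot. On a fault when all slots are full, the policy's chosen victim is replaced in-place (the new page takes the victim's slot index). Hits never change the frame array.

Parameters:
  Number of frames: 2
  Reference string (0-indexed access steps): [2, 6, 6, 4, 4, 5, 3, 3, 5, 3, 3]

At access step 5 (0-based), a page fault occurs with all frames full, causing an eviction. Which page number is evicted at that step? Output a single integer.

Answer: 6

Derivation:
Step 0: ref 2 -> FAULT, frames=[2,-]
Step 1: ref 6 -> FAULT, frames=[2,6]
Step 2: ref 6 -> HIT, frames=[2,6]
Step 3: ref 4 -> FAULT, evict 2, frames=[4,6]
Step 4: ref 4 -> HIT, frames=[4,6]
Step 5: ref 5 -> FAULT, evict 6, frames=[4,5]
At step 5: evicted page 6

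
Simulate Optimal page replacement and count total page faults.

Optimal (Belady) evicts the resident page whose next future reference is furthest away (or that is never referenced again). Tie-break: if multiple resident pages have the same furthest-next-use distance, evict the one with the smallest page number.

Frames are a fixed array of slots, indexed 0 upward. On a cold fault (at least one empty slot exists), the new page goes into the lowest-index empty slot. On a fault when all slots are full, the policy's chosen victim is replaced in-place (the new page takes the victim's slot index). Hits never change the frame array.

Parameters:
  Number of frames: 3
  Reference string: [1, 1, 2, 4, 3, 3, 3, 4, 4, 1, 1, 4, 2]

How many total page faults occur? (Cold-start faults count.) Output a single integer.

Answer: 5

Derivation:
Step 0: ref 1 → FAULT, frames=[1,-,-]
Step 1: ref 1 → HIT, frames=[1,-,-]
Step 2: ref 2 → FAULT, frames=[1,2,-]
Step 3: ref 4 → FAULT, frames=[1,2,4]
Step 4: ref 3 → FAULT (evict 2), frames=[1,3,4]
Step 5: ref 3 → HIT, frames=[1,3,4]
Step 6: ref 3 → HIT, frames=[1,3,4]
Step 7: ref 4 → HIT, frames=[1,3,4]
Step 8: ref 4 → HIT, frames=[1,3,4]
Step 9: ref 1 → HIT, frames=[1,3,4]
Step 10: ref 1 → HIT, frames=[1,3,4]
Step 11: ref 4 → HIT, frames=[1,3,4]
Step 12: ref 2 → FAULT (evict 1), frames=[2,3,4]
Total faults: 5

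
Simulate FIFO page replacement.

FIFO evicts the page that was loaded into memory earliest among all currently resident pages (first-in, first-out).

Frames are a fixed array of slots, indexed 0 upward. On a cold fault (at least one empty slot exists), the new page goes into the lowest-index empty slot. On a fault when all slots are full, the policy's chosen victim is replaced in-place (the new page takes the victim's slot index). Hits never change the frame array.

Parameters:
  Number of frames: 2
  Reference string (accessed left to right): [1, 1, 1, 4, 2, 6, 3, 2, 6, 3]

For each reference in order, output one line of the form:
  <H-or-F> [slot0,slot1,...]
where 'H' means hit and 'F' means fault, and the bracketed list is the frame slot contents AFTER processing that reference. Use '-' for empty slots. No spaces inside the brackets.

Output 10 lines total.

F [1,-]
H [1,-]
H [1,-]
F [1,4]
F [2,4]
F [2,6]
F [3,6]
F [3,2]
F [6,2]
F [6,3]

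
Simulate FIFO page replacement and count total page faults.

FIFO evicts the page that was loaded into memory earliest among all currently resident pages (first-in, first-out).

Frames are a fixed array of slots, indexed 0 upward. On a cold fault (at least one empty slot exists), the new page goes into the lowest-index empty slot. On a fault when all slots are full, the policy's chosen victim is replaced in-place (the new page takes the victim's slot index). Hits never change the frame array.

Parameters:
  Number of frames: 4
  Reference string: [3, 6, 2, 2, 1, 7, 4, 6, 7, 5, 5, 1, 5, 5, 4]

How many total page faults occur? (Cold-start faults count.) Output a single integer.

Step 0: ref 3 → FAULT, frames=[3,-,-,-]
Step 1: ref 6 → FAULT, frames=[3,6,-,-]
Step 2: ref 2 → FAULT, frames=[3,6,2,-]
Step 3: ref 2 → HIT, frames=[3,6,2,-]
Step 4: ref 1 → FAULT, frames=[3,6,2,1]
Step 5: ref 7 → FAULT (evict 3), frames=[7,6,2,1]
Step 6: ref 4 → FAULT (evict 6), frames=[7,4,2,1]
Step 7: ref 6 → FAULT (evict 2), frames=[7,4,6,1]
Step 8: ref 7 → HIT, frames=[7,4,6,1]
Step 9: ref 5 → FAULT (evict 1), frames=[7,4,6,5]
Step 10: ref 5 → HIT, frames=[7,4,6,5]
Step 11: ref 1 → FAULT (evict 7), frames=[1,4,6,5]
Step 12: ref 5 → HIT, frames=[1,4,6,5]
Step 13: ref 5 → HIT, frames=[1,4,6,5]
Step 14: ref 4 → HIT, frames=[1,4,6,5]
Total faults: 9

Answer: 9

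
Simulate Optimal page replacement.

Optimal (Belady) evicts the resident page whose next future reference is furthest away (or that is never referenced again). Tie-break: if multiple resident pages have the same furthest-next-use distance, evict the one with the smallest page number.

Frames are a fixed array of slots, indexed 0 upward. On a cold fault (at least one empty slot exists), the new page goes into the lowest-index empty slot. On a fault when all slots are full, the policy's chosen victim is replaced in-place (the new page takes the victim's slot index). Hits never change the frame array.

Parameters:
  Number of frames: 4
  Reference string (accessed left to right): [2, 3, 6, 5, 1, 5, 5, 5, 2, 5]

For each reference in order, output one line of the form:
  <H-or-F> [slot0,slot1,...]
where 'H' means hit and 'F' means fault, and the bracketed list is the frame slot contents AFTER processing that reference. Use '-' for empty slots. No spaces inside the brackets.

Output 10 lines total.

F [2,-,-,-]
F [2,3,-,-]
F [2,3,6,-]
F [2,3,6,5]
F [2,1,6,5]
H [2,1,6,5]
H [2,1,6,5]
H [2,1,6,5]
H [2,1,6,5]
H [2,1,6,5]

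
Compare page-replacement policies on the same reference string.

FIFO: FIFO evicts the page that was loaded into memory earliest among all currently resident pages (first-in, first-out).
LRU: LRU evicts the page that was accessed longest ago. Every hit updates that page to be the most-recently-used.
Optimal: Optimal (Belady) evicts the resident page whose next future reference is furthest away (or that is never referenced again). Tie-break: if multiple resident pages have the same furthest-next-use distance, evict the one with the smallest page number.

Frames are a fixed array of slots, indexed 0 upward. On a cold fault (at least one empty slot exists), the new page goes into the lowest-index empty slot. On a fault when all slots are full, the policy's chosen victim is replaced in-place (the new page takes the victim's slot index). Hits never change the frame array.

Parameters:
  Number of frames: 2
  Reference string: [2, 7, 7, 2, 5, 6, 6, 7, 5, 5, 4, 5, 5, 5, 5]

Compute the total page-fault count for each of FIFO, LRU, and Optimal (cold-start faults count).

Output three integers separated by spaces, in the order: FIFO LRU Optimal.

--- FIFO ---
  step 0: ref 2 -> FAULT, frames=[2,-] (faults so far: 1)
  step 1: ref 7 -> FAULT, frames=[2,7] (faults so far: 2)
  step 2: ref 7 -> HIT, frames=[2,7] (faults so far: 2)
  step 3: ref 2 -> HIT, frames=[2,7] (faults so far: 2)
  step 4: ref 5 -> FAULT, evict 2, frames=[5,7] (faults so far: 3)
  step 5: ref 6 -> FAULT, evict 7, frames=[5,6] (faults so far: 4)
  step 6: ref 6 -> HIT, frames=[5,6] (faults so far: 4)
  step 7: ref 7 -> FAULT, evict 5, frames=[7,6] (faults so far: 5)
  step 8: ref 5 -> FAULT, evict 6, frames=[7,5] (faults so far: 6)
  step 9: ref 5 -> HIT, frames=[7,5] (faults so far: 6)
  step 10: ref 4 -> FAULT, evict 7, frames=[4,5] (faults so far: 7)
  step 11: ref 5 -> HIT, frames=[4,5] (faults so far: 7)
  step 12: ref 5 -> HIT, frames=[4,5] (faults so far: 7)
  step 13: ref 5 -> HIT, frames=[4,5] (faults so far: 7)
  step 14: ref 5 -> HIT, frames=[4,5] (faults so far: 7)
  FIFO total faults: 7
--- LRU ---
  step 0: ref 2 -> FAULT, frames=[2,-] (faults so far: 1)
  step 1: ref 7 -> FAULT, frames=[2,7] (faults so far: 2)
  step 2: ref 7 -> HIT, frames=[2,7] (faults so far: 2)
  step 3: ref 2 -> HIT, frames=[2,7] (faults so far: 2)
  step 4: ref 5 -> FAULT, evict 7, frames=[2,5] (faults so far: 3)
  step 5: ref 6 -> FAULT, evict 2, frames=[6,5] (faults so far: 4)
  step 6: ref 6 -> HIT, frames=[6,5] (faults so far: 4)
  step 7: ref 7 -> FAULT, evict 5, frames=[6,7] (faults so far: 5)
  step 8: ref 5 -> FAULT, evict 6, frames=[5,7] (faults so far: 6)
  step 9: ref 5 -> HIT, frames=[5,7] (faults so far: 6)
  step 10: ref 4 -> FAULT, evict 7, frames=[5,4] (faults so far: 7)
  step 11: ref 5 -> HIT, frames=[5,4] (faults so far: 7)
  step 12: ref 5 -> HIT, frames=[5,4] (faults so far: 7)
  step 13: ref 5 -> HIT, frames=[5,4] (faults so far: 7)
  step 14: ref 5 -> HIT, frames=[5,4] (faults so far: 7)
  LRU total faults: 7
--- Optimal ---
  step 0: ref 2 -> FAULT, frames=[2,-] (faults so far: 1)
  step 1: ref 7 -> FAULT, frames=[2,7] (faults so far: 2)
  step 2: ref 7 -> HIT, frames=[2,7] (faults so far: 2)
  step 3: ref 2 -> HIT, frames=[2,7] (faults so far: 2)
  step 4: ref 5 -> FAULT, evict 2, frames=[5,7] (faults so far: 3)
  step 5: ref 6 -> FAULT, evict 5, frames=[6,7] (faults so far: 4)
  step 6: ref 6 -> HIT, frames=[6,7] (faults so far: 4)
  step 7: ref 7 -> HIT, frames=[6,7] (faults so far: 4)
  step 8: ref 5 -> FAULT, evict 6, frames=[5,7] (faults so far: 5)
  step 9: ref 5 -> HIT, frames=[5,7] (faults so far: 5)
  step 10: ref 4 -> FAULT, evict 7, frames=[5,4] (faults so far: 6)
  step 11: ref 5 -> HIT, frames=[5,4] (faults so far: 6)
  step 12: ref 5 -> HIT, frames=[5,4] (faults so far: 6)
  step 13: ref 5 -> HIT, frames=[5,4] (faults so far: 6)
  step 14: ref 5 -> HIT, frames=[5,4] (faults so far: 6)
  Optimal total faults: 6

Answer: 7 7 6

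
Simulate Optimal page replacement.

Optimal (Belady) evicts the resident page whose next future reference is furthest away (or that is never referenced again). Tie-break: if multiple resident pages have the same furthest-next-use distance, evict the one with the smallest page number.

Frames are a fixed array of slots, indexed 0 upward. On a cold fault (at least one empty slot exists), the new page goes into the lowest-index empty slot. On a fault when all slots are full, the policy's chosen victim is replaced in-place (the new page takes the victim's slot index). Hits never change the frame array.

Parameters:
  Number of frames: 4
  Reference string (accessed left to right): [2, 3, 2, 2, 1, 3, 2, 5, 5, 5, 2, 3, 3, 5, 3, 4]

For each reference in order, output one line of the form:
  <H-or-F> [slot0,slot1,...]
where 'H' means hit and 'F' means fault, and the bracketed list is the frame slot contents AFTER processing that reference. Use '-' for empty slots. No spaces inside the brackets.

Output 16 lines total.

F [2,-,-,-]
F [2,3,-,-]
H [2,3,-,-]
H [2,3,-,-]
F [2,3,1,-]
H [2,3,1,-]
H [2,3,1,-]
F [2,3,1,5]
H [2,3,1,5]
H [2,3,1,5]
H [2,3,1,5]
H [2,3,1,5]
H [2,3,1,5]
H [2,3,1,5]
H [2,3,1,5]
F [2,3,4,5]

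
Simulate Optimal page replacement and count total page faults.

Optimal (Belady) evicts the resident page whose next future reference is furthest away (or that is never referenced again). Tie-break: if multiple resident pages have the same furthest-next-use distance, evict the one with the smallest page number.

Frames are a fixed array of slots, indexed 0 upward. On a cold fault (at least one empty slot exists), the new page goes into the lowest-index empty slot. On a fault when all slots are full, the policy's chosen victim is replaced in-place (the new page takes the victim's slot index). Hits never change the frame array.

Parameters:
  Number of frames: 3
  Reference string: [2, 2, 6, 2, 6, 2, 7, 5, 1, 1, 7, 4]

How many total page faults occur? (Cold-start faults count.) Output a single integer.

Step 0: ref 2 → FAULT, frames=[2,-,-]
Step 1: ref 2 → HIT, frames=[2,-,-]
Step 2: ref 6 → FAULT, frames=[2,6,-]
Step 3: ref 2 → HIT, frames=[2,6,-]
Step 4: ref 6 → HIT, frames=[2,6,-]
Step 5: ref 2 → HIT, frames=[2,6,-]
Step 6: ref 7 → FAULT, frames=[2,6,7]
Step 7: ref 5 → FAULT (evict 2), frames=[5,6,7]
Step 8: ref 1 → FAULT (evict 5), frames=[1,6,7]
Step 9: ref 1 → HIT, frames=[1,6,7]
Step 10: ref 7 → HIT, frames=[1,6,7]
Step 11: ref 4 → FAULT (evict 1), frames=[4,6,7]
Total faults: 6

Answer: 6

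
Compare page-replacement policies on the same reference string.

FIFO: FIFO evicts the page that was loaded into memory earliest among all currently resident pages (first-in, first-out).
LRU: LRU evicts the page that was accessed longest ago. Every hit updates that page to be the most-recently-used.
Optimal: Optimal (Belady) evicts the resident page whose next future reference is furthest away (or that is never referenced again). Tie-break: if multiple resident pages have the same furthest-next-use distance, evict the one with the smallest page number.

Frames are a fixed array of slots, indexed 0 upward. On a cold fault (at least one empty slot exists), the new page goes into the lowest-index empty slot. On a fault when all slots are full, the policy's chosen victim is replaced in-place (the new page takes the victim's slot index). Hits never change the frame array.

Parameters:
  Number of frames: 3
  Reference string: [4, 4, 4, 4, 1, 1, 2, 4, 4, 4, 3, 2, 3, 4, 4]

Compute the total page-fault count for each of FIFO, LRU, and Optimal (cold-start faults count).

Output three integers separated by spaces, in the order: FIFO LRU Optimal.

Answer: 5 4 4

Derivation:
--- FIFO ---
  step 0: ref 4 -> FAULT, frames=[4,-,-] (faults so far: 1)
  step 1: ref 4 -> HIT, frames=[4,-,-] (faults so far: 1)
  step 2: ref 4 -> HIT, frames=[4,-,-] (faults so far: 1)
  step 3: ref 4 -> HIT, frames=[4,-,-] (faults so far: 1)
  step 4: ref 1 -> FAULT, frames=[4,1,-] (faults so far: 2)
  step 5: ref 1 -> HIT, frames=[4,1,-] (faults so far: 2)
  step 6: ref 2 -> FAULT, frames=[4,1,2] (faults so far: 3)
  step 7: ref 4 -> HIT, frames=[4,1,2] (faults so far: 3)
  step 8: ref 4 -> HIT, frames=[4,1,2] (faults so far: 3)
  step 9: ref 4 -> HIT, frames=[4,1,2] (faults so far: 3)
  step 10: ref 3 -> FAULT, evict 4, frames=[3,1,2] (faults so far: 4)
  step 11: ref 2 -> HIT, frames=[3,1,2] (faults so far: 4)
  step 12: ref 3 -> HIT, frames=[3,1,2] (faults so far: 4)
  step 13: ref 4 -> FAULT, evict 1, frames=[3,4,2] (faults so far: 5)
  step 14: ref 4 -> HIT, frames=[3,4,2] (faults so far: 5)
  FIFO total faults: 5
--- LRU ---
  step 0: ref 4 -> FAULT, frames=[4,-,-] (faults so far: 1)
  step 1: ref 4 -> HIT, frames=[4,-,-] (faults so far: 1)
  step 2: ref 4 -> HIT, frames=[4,-,-] (faults so far: 1)
  step 3: ref 4 -> HIT, frames=[4,-,-] (faults so far: 1)
  step 4: ref 1 -> FAULT, frames=[4,1,-] (faults so far: 2)
  step 5: ref 1 -> HIT, frames=[4,1,-] (faults so far: 2)
  step 6: ref 2 -> FAULT, frames=[4,1,2] (faults so far: 3)
  step 7: ref 4 -> HIT, frames=[4,1,2] (faults so far: 3)
  step 8: ref 4 -> HIT, frames=[4,1,2] (faults so far: 3)
  step 9: ref 4 -> HIT, frames=[4,1,2] (faults so far: 3)
  step 10: ref 3 -> FAULT, evict 1, frames=[4,3,2] (faults so far: 4)
  step 11: ref 2 -> HIT, frames=[4,3,2] (faults so far: 4)
  step 12: ref 3 -> HIT, frames=[4,3,2] (faults so far: 4)
  step 13: ref 4 -> HIT, frames=[4,3,2] (faults so far: 4)
  step 14: ref 4 -> HIT, frames=[4,3,2] (faults so far: 4)
  LRU total faults: 4
--- Optimal ---
  step 0: ref 4 -> FAULT, frames=[4,-,-] (faults so far: 1)
  step 1: ref 4 -> HIT, frames=[4,-,-] (faults so far: 1)
  step 2: ref 4 -> HIT, frames=[4,-,-] (faults so far: 1)
  step 3: ref 4 -> HIT, frames=[4,-,-] (faults so far: 1)
  step 4: ref 1 -> FAULT, frames=[4,1,-] (faults so far: 2)
  step 5: ref 1 -> HIT, frames=[4,1,-] (faults so far: 2)
  step 6: ref 2 -> FAULT, frames=[4,1,2] (faults so far: 3)
  step 7: ref 4 -> HIT, frames=[4,1,2] (faults so far: 3)
  step 8: ref 4 -> HIT, frames=[4,1,2] (faults so far: 3)
  step 9: ref 4 -> HIT, frames=[4,1,2] (faults so far: 3)
  step 10: ref 3 -> FAULT, evict 1, frames=[4,3,2] (faults so far: 4)
  step 11: ref 2 -> HIT, frames=[4,3,2] (faults so far: 4)
  step 12: ref 3 -> HIT, frames=[4,3,2] (faults so far: 4)
  step 13: ref 4 -> HIT, frames=[4,3,2] (faults so far: 4)
  step 14: ref 4 -> HIT, frames=[4,3,2] (faults so far: 4)
  Optimal total faults: 4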